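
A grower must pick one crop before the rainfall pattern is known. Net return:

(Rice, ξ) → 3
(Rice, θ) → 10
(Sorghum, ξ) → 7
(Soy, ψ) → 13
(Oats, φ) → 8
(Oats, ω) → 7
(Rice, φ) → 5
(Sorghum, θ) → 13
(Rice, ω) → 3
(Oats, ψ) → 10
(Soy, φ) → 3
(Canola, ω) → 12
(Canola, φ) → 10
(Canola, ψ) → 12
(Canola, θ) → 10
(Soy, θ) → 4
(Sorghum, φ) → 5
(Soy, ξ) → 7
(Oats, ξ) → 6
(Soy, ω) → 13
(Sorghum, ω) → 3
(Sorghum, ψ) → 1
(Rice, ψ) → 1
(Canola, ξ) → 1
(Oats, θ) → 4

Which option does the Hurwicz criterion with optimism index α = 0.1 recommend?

Rice: 0.1·10 + 0.9·1 = 1.9
Oats: 0.1·10 + 0.9·4 = 4.6
Sorghum: 0.1·13 + 0.9·1 = 2.2
Soy: 0.1·13 + 0.9·3 = 4
Canola: 0.1·12 + 0.9·1 = 2.1
Highest Hurwicz score = 4.6 → Oats.

Oats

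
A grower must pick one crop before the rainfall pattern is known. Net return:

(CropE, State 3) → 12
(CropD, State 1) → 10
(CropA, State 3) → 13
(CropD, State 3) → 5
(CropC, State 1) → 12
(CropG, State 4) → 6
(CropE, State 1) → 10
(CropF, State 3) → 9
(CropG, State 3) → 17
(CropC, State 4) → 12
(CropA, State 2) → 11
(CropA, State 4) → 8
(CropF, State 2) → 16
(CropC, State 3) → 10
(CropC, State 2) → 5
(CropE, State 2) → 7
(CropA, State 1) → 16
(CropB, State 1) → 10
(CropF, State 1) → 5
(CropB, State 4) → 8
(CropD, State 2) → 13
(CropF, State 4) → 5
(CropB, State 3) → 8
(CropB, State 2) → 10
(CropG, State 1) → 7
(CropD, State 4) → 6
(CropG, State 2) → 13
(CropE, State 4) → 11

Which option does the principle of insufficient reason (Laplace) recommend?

Row averages: CropC=9.75, CropB=9, CropF=8.75, CropG=10.75, CropE=10, CropA=12, CropD=8.5
Highest average = 12 → CropA.

CropA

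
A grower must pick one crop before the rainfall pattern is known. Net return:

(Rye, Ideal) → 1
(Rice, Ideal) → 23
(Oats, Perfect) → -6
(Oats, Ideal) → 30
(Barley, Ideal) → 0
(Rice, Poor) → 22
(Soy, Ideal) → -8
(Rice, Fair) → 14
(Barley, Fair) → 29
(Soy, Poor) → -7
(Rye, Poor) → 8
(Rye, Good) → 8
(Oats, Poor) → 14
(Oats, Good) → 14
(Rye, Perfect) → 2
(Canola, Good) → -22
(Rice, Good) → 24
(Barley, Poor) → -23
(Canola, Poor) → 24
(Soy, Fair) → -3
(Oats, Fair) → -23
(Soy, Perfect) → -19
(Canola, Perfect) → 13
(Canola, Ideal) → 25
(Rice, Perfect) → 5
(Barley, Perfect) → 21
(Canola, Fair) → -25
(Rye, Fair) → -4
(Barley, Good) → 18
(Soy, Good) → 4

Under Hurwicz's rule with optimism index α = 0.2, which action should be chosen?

Rice

Soy: 0.2·4 + 0.8·(-19) = -14.4
Rice: 0.2·24 + 0.8·5 = 8.8
Oats: 0.2·30 + 0.8·(-23) = -12.4
Barley: 0.2·29 + 0.8·(-23) = -12.6
Rye: 0.2·8 + 0.8·(-4) = -1.6
Canola: 0.2·25 + 0.8·(-25) = -15
Highest Hurwicz score = 8.8 → Rice.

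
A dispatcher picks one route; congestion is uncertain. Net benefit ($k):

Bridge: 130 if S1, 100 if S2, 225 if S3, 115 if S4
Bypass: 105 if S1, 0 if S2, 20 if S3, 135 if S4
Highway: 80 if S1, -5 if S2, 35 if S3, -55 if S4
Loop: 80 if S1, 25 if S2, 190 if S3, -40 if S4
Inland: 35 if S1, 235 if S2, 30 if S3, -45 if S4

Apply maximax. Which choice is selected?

Inland

Row maxima: Bridge=225, Bypass=135, Highway=80, Loop=190, Inland=235
Best best-case = 235 → Inland.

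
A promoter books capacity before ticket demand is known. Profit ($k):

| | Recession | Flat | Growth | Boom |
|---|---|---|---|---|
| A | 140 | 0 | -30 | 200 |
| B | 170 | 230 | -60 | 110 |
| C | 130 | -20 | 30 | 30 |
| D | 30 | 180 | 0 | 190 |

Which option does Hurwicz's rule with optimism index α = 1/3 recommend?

A: 1/3·200 + 2/3·(-30) = 140/3
B: 1/3·230 + 2/3·(-60) = 110/3
C: 1/3·130 + 2/3·(-20) = 30
D: 1/3·190 + 2/3·0 = 190/3
Highest Hurwicz score = 190/3 → D.

D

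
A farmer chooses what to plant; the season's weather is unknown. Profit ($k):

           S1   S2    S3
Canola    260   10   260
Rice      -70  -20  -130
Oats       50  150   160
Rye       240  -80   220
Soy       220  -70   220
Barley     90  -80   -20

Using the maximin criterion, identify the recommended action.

Oats

Row minima: Canola=10, Rice=-130, Oats=50, Rye=-80, Soy=-70, Barley=-80
Best worst-case = 50 → Oats.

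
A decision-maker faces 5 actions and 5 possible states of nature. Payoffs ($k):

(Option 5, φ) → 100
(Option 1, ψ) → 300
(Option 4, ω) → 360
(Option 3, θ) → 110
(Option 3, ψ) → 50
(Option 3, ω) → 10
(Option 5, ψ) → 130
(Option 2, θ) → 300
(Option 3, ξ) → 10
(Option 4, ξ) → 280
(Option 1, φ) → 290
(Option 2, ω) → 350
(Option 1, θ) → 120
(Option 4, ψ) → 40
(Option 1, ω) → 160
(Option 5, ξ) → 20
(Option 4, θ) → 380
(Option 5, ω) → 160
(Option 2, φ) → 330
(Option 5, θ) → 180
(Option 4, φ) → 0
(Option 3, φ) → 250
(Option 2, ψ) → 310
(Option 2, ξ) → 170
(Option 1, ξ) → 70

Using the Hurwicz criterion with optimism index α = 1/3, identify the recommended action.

Option 1: 1/3·300 + 2/3·70 = 440/3
Option 2: 1/3·350 + 2/3·170 = 230
Option 3: 1/3·250 + 2/3·10 = 90
Option 4: 1/3·380 + 2/3·0 = 380/3
Option 5: 1/3·180 + 2/3·20 = 220/3
Highest Hurwicz score = 230 → Option 2.

Option 2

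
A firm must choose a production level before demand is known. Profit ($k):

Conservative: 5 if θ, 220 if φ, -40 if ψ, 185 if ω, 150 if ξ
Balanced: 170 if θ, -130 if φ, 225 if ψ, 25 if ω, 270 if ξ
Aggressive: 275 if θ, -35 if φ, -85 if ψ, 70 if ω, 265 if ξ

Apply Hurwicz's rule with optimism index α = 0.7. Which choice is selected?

Aggressive

Conservative: 0.7·220 + 0.3·(-40) = 142
Balanced: 0.7·270 + 0.3·(-130) = 150
Aggressive: 0.7·275 + 0.3·(-85) = 167
Highest Hurwicz score = 167 → Aggressive.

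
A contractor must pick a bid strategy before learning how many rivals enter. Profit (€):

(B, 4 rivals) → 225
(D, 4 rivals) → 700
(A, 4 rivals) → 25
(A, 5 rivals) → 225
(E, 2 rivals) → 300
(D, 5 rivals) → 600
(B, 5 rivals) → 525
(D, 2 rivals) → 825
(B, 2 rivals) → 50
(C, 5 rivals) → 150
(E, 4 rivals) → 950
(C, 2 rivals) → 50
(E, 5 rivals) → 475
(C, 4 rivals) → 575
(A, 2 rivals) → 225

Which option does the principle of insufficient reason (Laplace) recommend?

Row averages: A=475/3, B=800/3, C=775/3, D=2125/3, E=575
Highest average = 2125/3 → D.

D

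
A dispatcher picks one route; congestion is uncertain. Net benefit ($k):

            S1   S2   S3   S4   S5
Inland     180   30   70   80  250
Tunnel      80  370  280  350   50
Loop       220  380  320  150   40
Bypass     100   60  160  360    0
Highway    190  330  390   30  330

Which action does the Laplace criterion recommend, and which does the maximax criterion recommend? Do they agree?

laplace → Highway; maximax → Highway (agree)

Row averages: Inland=122, Tunnel=226, Loop=222, Bypass=136, Highway=254
Highest average = 254 → Highway.
Row maxima: Inland=250, Tunnel=370, Loop=380, Bypass=360, Highway=390
Best best-case = 390 → Highway.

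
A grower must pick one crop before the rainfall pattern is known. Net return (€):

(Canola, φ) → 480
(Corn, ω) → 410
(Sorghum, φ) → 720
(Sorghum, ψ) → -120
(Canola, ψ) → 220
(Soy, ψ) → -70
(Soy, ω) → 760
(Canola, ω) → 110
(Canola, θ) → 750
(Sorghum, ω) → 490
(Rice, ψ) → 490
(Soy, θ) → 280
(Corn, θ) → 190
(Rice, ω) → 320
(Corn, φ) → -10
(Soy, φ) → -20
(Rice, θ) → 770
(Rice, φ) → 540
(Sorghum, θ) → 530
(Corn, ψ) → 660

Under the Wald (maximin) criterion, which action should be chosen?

Rice

Row minima: Canola=110, Corn=-10, Rice=320, Sorghum=-120, Soy=-70
Best worst-case = 320 → Rice.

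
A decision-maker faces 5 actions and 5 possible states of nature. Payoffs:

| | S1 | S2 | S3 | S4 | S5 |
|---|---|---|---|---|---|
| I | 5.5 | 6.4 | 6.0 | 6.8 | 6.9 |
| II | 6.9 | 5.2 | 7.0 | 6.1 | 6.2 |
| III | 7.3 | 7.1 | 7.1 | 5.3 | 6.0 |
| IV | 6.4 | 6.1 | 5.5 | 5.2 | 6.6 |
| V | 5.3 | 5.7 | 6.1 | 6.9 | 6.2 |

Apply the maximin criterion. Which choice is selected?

Row minima: I=5.5, II=5.2, III=5.3, IV=5.2, V=5.3
Best worst-case = 5.5 → I.

I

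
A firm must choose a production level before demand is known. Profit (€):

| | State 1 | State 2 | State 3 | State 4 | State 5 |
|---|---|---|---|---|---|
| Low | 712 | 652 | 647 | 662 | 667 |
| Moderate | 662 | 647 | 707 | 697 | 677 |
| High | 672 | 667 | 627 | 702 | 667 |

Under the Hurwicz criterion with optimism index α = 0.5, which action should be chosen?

Low: 0.5·712 + 0.5·647 = 679.5
Moderate: 0.5·707 + 0.5·647 = 677
High: 0.5·702 + 0.5·627 = 664.5
Highest Hurwicz score = 679.5 → Low.

Low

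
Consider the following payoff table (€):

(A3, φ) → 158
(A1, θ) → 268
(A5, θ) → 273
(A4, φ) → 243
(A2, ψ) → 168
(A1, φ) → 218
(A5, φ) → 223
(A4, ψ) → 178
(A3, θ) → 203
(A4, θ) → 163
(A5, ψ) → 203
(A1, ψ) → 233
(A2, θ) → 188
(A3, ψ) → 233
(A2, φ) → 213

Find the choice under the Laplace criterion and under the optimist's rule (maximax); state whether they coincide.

laplace → A1; maximax → A5 (disagree)

Row averages: A1=719/3, A2=569/3, A3=198, A4=584/3, A5=233
Highest average = 719/3 → A1.
Row maxima: A1=268, A2=213, A3=233, A4=243, A5=273
Best best-case = 273 → A5.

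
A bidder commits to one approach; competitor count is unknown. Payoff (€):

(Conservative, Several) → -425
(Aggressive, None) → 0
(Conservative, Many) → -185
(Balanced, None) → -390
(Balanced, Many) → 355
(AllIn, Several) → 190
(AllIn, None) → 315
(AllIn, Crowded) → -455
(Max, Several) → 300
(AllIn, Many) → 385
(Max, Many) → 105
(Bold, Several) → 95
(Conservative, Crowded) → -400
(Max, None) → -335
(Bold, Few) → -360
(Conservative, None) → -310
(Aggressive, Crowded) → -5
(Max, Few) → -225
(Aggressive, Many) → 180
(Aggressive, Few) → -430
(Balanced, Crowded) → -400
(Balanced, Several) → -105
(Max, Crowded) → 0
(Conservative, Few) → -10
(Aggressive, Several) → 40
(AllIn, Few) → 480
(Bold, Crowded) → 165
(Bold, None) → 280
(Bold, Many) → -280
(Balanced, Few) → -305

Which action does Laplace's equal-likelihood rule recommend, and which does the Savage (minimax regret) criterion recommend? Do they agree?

laplace → AllIn; minimax regret → AllIn (agree)

Row averages: Conservative=-266, Balanced=-169, Aggressive=-43, Bold=-20, AllIn=183, Max=-31
Highest average = 183 → AllIn.
Column bests: None=315, Few=480, Several=300, Many=385, Crowded=165.
Conservative regrets: 625, 490, 725, 570, 565 → max 725
Balanced regrets: 705, 785, 405, 30, 565 → max 785
Aggressive regrets: 315, 910, 260, 205, 170 → max 910
Bold regrets: 35, 840, 205, 665, 0 → max 840
AllIn regrets: 0, 0, 110, 0, 620 → max 620
Max regrets: 650, 705, 0, 280, 165 → max 705
Smallest max regret = 620 → AllIn.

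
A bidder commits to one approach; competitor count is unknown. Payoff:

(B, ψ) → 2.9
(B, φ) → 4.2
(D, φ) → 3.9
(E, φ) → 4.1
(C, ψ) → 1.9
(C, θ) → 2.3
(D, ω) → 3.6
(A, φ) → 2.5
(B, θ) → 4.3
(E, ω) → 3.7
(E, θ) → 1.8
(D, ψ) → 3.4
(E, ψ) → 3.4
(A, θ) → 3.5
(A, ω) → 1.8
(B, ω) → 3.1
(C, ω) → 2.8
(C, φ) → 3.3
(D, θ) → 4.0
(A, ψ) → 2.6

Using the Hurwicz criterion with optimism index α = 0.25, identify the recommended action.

A: 0.25·3.5 + 0.75·1.8 = 2.225
B: 0.25·4.3 + 0.75·2.9 = 3.25
C: 0.25·3.3 + 0.75·1.9 = 2.25
D: 0.25·4.0 + 0.75·3.4 = 3.55
E: 0.25·4.1 + 0.75·1.8 = 2.375
Highest Hurwicz score = 3.55 → D.

D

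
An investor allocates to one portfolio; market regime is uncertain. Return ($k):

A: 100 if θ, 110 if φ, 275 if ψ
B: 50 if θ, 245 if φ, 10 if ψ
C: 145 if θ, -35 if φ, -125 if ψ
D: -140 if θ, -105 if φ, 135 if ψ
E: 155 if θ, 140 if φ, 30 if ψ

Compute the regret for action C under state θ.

10

Best payoff under θ is 155.
Regret = 155 − 145 = 10.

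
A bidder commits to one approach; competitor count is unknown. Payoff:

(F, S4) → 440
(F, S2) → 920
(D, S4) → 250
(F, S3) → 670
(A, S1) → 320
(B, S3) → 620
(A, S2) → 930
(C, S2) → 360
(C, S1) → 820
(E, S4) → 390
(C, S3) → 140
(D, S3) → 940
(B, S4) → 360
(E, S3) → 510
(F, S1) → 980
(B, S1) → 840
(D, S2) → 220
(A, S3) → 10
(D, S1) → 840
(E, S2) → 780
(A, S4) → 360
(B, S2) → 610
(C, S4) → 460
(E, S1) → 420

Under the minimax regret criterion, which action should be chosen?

Column bests: S1=980, S2=930, S3=940, S4=460.
A regrets: 660, 0, 930, 100 → max 930
B regrets: 140, 320, 320, 100 → max 320
C regrets: 160, 570, 800, 0 → max 800
D regrets: 140, 710, 0, 210 → max 710
E regrets: 560, 150, 430, 70 → max 560
F regrets: 0, 10, 270, 20 → max 270
Smallest max regret = 270 → F.

F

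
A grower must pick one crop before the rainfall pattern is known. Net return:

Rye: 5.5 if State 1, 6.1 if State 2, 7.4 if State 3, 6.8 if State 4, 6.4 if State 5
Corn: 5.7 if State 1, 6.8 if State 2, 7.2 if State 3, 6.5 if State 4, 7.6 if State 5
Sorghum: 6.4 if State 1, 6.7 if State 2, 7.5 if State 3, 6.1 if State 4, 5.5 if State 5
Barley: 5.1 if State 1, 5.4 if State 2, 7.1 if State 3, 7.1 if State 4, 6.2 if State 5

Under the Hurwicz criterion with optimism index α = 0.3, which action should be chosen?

Rye: 0.3·7.4 + 0.7·5.5 = 6.07
Corn: 0.3·7.6 + 0.7·5.7 = 6.27
Sorghum: 0.3·7.5 + 0.7·5.5 = 6.1
Barley: 0.3·7.1 + 0.7·5.1 = 5.7
Highest Hurwicz score = 6.27 → Corn.

Corn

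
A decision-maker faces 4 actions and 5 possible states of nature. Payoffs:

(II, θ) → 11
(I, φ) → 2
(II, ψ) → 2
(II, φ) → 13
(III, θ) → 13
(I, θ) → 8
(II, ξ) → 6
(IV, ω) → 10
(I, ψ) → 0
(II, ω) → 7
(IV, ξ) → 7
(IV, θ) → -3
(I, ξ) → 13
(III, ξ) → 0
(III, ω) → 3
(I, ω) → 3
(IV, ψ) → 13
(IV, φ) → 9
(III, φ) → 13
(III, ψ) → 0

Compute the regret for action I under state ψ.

Best payoff under ψ is 13.
Regret = 13 − 0 = 13.

13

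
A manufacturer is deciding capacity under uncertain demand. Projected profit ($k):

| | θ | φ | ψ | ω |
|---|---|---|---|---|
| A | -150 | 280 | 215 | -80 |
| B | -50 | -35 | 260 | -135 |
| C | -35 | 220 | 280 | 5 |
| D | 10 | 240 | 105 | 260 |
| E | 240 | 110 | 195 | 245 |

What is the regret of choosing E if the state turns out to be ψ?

Best payoff under ψ is 280.
Regret = 280 − 195 = 85.

85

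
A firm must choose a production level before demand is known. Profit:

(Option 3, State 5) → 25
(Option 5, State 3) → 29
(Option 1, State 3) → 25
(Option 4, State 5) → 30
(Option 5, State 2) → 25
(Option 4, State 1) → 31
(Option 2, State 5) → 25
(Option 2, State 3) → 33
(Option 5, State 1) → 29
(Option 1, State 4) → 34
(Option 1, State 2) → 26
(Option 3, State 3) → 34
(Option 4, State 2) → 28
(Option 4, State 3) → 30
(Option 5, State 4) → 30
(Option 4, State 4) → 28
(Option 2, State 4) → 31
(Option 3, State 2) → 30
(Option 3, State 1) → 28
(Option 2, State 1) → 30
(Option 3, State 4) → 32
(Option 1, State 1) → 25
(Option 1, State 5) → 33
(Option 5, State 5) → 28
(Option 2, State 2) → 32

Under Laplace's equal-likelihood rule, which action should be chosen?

Option 2

Row averages: Option 1=28.6, Option 2=30.2, Option 3=29.8, Option 4=29.4, Option 5=28.2
Highest average = 30.2 → Option 2.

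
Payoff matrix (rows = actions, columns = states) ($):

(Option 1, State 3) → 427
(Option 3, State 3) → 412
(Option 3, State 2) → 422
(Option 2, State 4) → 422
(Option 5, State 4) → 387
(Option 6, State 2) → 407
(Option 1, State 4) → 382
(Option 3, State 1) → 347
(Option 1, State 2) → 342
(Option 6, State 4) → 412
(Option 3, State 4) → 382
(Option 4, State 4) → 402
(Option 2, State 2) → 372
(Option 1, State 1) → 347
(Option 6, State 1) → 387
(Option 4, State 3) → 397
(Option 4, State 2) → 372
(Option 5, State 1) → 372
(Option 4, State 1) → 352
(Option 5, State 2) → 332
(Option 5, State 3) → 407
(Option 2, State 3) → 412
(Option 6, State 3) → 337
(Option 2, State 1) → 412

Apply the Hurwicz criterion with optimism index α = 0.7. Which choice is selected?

Option 1: 0.7·427 + 0.3·342 = 401.5
Option 2: 0.7·422 + 0.3·372 = 407
Option 3: 0.7·422 + 0.3·347 = 399.5
Option 4: 0.7·402 + 0.3·352 = 387
Option 5: 0.7·407 + 0.3·332 = 384.5
Option 6: 0.7·412 + 0.3·337 = 389.5
Highest Hurwicz score = 407 → Option 2.

Option 2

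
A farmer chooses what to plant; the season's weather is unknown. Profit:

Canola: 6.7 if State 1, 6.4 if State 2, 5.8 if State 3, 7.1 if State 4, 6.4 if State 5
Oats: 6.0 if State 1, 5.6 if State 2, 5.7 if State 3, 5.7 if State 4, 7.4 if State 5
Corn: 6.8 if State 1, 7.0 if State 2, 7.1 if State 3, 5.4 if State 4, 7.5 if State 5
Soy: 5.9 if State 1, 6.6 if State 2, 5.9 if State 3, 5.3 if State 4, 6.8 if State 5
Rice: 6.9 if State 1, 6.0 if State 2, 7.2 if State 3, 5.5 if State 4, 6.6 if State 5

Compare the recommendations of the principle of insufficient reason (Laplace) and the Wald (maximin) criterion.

laplace → Corn; maximin → Canola (disagree)

Row averages: Canola=6.48, Oats=6.08, Corn=6.76, Soy=6.1, Rice=6.44
Highest average = 6.76 → Corn.
Row minima: Canola=5.8, Oats=5.6, Corn=5.4, Soy=5.3, Rice=5.5
Best worst-case = 5.8 → Canola.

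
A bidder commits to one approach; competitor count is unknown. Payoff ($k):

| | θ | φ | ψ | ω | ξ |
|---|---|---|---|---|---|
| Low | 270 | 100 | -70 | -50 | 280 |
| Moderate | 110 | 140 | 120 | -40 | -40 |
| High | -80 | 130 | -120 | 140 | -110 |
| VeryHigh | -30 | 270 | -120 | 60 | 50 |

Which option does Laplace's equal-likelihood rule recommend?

Row averages: Low=106, Moderate=58, High=-8, VeryHigh=46
Highest average = 106 → Low.

Low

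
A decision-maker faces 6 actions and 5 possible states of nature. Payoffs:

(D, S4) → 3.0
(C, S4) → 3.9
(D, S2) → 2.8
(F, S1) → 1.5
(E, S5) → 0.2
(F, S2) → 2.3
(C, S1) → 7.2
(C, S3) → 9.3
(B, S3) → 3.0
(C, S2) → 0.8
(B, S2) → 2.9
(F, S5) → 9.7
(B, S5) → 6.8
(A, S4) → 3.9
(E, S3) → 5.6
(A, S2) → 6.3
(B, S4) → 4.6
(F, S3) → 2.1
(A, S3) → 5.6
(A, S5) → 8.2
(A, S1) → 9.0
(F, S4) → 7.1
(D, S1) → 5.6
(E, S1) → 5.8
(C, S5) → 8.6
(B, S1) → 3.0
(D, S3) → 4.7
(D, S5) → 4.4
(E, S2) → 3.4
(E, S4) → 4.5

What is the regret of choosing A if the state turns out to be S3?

3.7

Best payoff under S3 is 9.3.
Regret = 9.3 − 5.6 = 3.7.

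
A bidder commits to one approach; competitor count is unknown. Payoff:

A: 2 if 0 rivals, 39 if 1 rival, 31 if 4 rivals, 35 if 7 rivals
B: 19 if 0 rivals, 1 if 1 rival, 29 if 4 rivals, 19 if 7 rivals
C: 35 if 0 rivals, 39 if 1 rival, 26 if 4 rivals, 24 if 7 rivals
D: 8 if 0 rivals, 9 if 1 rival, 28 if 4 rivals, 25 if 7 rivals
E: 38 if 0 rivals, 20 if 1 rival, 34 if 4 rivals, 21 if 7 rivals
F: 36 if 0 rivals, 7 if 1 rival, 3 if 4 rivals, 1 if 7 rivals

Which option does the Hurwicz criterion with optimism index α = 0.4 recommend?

A: 0.4·39 + 0.6·2 = 16.8
B: 0.4·29 + 0.6·1 = 12.2
C: 0.4·39 + 0.6·24 = 30
D: 0.4·28 + 0.6·8 = 16
E: 0.4·38 + 0.6·20 = 27.2
F: 0.4·36 + 0.6·1 = 15
Highest Hurwicz score = 30 → C.

C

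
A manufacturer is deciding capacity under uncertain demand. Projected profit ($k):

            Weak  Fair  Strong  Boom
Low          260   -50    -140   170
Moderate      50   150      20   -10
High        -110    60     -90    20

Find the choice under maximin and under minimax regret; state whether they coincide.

Row minima: Low=-140, Moderate=-10, High=-110
Best worst-case = -10 → Moderate.
Column bests: Weak=260, Fair=150, Strong=20, Boom=170.
Low regrets: 0, 200, 160, 0 → max 200
Moderate regrets: 210, 0, 0, 180 → max 210
High regrets: 370, 90, 110, 150 → max 370
Smallest max regret = 200 → Low.

maximin → Moderate; minimax regret → Low (disagree)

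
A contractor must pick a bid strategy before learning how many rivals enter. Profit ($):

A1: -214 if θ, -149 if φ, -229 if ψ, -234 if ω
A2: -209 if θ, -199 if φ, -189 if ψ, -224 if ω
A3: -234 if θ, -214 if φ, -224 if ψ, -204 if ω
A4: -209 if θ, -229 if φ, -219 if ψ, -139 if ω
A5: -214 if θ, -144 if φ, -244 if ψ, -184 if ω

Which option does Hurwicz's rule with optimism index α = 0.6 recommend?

A4

A1: 0.6·(-149) + 0.4·(-234) = -183
A2: 0.6·(-189) + 0.4·(-224) = -203
A3: 0.6·(-204) + 0.4·(-234) = -216
A4: 0.6·(-139) + 0.4·(-229) = -175
A5: 0.6·(-144) + 0.4·(-244) = -184
Highest Hurwicz score = -175 → A4.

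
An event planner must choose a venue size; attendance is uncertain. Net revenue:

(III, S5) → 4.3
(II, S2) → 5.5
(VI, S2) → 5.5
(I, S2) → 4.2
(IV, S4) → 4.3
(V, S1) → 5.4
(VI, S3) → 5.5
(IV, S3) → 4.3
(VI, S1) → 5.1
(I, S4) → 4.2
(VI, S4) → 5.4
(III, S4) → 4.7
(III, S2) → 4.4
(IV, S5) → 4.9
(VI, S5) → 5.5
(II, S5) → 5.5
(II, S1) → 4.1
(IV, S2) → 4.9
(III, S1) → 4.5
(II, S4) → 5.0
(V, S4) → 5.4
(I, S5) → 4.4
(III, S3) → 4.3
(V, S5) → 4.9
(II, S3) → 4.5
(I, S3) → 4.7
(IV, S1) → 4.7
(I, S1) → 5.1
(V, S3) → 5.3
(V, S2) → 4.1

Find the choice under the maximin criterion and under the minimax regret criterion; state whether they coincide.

Row minima: I=4.2, II=4.1, III=4.3, IV=4.3, V=4.1, VI=5.1
Best worst-case = 5.1 → VI.
Column bests: S1=5.4, S2=5.5, S3=5.5, S4=5.4, S5=5.5.
I regrets: 0.3, 1.3, 0.8, 1.2, 1.1 → max 1.3
II regrets: 1.3, 0.0, 1.0, 0.4, 0.0 → max 1.3
III regrets: 0.9, 1.1, 1.2, 0.7, 1.2 → max 1.2
IV regrets: 0.7, 0.6, 1.2, 1.1, 0.6 → max 1.2
V regrets: 0.0, 1.4, 0.2, 0.0, 0.6 → max 1.4
VI regrets: 0.3, 0.0, 0.0, 0.0, 0.0 → max 0.3
Smallest max regret = 0.3 → VI.

maximin → VI; minimax regret → VI (agree)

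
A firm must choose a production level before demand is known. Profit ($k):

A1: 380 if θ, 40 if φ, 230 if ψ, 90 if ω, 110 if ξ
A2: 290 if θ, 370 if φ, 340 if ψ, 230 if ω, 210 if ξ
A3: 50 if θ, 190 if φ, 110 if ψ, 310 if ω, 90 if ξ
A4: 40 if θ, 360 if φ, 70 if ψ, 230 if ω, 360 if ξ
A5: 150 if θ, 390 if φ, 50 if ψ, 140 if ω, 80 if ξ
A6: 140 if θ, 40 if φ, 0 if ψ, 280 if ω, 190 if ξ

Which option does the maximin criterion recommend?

Row minima: A1=40, A2=210, A3=50, A4=40, A5=50, A6=0
Best worst-case = 210 → A2.

A2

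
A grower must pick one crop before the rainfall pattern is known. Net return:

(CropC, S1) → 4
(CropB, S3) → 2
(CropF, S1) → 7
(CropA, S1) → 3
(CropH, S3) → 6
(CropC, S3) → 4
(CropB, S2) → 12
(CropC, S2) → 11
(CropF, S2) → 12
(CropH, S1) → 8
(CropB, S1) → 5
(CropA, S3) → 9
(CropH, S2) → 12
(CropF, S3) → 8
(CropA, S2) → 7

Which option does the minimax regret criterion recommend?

CropF

Column bests: S1=8, S2=12, S3=9.
CropH regrets: 0, 0, 3 → max 3
CropB regrets: 3, 0, 7 → max 7
CropA regrets: 5, 5, 0 → max 5
CropF regrets: 1, 0, 1 → max 1
CropC regrets: 4, 1, 5 → max 5
Smallest max regret = 1 → CropF.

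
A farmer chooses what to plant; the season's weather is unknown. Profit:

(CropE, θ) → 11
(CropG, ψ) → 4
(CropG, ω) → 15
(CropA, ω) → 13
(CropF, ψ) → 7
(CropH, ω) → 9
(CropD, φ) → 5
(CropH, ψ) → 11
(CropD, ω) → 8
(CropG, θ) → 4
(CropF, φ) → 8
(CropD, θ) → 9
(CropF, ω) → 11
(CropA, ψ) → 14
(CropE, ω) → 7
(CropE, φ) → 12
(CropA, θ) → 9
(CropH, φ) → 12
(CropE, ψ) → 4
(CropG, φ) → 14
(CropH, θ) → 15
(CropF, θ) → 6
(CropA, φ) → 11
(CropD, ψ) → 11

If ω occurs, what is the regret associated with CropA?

2

Best payoff under ω is 15.
Regret = 15 − 13 = 2.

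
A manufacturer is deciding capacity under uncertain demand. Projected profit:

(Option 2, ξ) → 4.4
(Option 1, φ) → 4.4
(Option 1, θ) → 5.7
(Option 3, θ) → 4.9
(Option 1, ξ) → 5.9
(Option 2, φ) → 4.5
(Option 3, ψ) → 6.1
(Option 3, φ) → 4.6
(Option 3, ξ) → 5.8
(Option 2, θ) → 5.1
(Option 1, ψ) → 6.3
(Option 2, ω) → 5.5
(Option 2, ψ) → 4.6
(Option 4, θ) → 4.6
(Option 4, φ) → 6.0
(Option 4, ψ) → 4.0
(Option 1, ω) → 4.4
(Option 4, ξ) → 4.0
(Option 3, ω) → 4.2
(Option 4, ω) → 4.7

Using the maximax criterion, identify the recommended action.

Option 1

Row maxima: Option 1=6.3, Option 2=5.5, Option 3=6.1, Option 4=6.0
Best best-case = 6.3 → Option 1.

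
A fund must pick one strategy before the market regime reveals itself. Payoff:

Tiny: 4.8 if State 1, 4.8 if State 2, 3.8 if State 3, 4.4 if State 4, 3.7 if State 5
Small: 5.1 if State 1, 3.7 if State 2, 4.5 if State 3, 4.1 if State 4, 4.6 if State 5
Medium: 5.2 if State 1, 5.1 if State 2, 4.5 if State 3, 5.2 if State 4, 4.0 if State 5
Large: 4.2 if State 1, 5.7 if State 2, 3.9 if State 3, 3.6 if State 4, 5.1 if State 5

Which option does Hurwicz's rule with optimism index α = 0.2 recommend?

Tiny: 0.2·4.8 + 0.8·3.7 = 3.92
Small: 0.2·5.1 + 0.8·3.7 = 3.98
Medium: 0.2·5.2 + 0.8·4.0 = 4.24
Large: 0.2·5.7 + 0.8·3.6 = 4.02
Highest Hurwicz score = 4.24 → Medium.

Medium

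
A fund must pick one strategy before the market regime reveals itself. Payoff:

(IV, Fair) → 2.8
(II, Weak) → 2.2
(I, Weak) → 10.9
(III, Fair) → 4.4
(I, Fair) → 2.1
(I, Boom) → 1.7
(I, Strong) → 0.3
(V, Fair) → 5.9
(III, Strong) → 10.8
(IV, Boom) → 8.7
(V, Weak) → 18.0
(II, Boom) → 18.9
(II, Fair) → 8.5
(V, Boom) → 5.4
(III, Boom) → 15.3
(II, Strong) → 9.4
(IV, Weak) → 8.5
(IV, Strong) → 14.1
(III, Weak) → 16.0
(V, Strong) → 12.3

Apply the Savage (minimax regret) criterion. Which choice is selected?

III

Column bests: Weak=18.0, Fair=8.5, Strong=14.1, Boom=18.9.
I regrets: 7.1, 6.4, 13.8, 17.2 → max 17.2
II regrets: 15.8, 0.0, 4.7, 0.0 → max 15.8
III regrets: 2.0, 4.1, 3.3, 3.6 → max 4.1
IV regrets: 9.5, 5.7, 0.0, 10.2 → max 10.2
V regrets: 0.0, 2.6, 1.8, 13.5 → max 13.5
Smallest max regret = 4.1 → III.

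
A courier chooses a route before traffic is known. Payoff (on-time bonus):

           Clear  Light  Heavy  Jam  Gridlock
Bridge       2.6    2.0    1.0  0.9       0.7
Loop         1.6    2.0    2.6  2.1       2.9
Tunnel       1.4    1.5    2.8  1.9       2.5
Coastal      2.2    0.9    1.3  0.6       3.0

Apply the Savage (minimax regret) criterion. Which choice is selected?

Loop

Column bests: Clear=2.6, Light=2.0, Heavy=2.8, Jam=2.1, Gridlock=3.0.
Bridge regrets: 0.0, 0.0, 1.8, 1.2, 2.3 → max 2.3
Loop regrets: 1.0, 0.0, 0.2, 0.0, 0.1 → max 1.0
Tunnel regrets: 1.2, 0.5, 0.0, 0.2, 0.5 → max 1.2
Coastal regrets: 0.4, 1.1, 1.5, 1.5, 0.0 → max 1.5
Smallest max regret = 1.0 → Loop.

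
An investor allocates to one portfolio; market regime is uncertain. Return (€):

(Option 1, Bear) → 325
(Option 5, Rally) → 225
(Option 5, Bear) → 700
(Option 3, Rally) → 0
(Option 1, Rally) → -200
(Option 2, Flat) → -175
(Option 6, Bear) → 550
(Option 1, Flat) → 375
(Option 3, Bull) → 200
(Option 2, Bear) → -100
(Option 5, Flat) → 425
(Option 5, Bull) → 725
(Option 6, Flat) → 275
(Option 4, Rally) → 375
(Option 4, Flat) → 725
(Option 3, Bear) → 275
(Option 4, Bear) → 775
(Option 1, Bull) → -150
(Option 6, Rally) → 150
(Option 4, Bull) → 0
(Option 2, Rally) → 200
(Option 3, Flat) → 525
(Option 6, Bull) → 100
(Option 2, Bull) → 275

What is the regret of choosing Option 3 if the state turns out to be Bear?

500

Best payoff under Bear is 775.
Regret = 775 − 275 = 500.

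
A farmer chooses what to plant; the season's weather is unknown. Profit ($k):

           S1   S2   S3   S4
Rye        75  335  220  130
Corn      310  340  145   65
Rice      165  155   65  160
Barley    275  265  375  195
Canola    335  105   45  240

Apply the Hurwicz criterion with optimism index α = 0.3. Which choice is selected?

Rye: 0.3·335 + 0.7·75 = 153
Corn: 0.3·340 + 0.7·65 = 147.5
Rice: 0.3·165 + 0.7·65 = 95
Barley: 0.3·375 + 0.7·195 = 249
Canola: 0.3·335 + 0.7·45 = 132
Highest Hurwicz score = 249 → Barley.

Barley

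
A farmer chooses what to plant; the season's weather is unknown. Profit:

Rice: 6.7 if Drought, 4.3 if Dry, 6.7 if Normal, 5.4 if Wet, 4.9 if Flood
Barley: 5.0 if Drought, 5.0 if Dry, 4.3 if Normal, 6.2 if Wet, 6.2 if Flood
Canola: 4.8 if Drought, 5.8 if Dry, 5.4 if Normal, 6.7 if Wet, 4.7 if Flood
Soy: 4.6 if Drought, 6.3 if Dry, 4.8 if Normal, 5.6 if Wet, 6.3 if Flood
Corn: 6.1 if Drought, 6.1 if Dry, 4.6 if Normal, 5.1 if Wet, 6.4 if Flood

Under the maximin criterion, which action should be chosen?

Row minima: Rice=4.3, Barley=4.3, Canola=4.7, Soy=4.6, Corn=4.6
Best worst-case = 4.7 → Canola.

Canola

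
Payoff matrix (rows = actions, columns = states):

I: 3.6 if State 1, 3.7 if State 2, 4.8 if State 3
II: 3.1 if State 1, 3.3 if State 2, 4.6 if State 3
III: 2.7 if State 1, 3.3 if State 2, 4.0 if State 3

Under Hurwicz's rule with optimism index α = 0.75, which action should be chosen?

I: 0.75·4.8 + 0.25·3.6 = 4.5
II: 0.75·4.6 + 0.25·3.1 = 4.225
III: 0.75·4.0 + 0.25·2.7 = 3.675
Highest Hurwicz score = 4.5 → I.

I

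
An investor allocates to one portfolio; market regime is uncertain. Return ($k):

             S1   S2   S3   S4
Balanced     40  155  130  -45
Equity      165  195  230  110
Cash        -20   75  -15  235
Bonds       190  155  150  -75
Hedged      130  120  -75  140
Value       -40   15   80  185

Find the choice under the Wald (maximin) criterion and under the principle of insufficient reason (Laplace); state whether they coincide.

Row minima: Balanced=-45, Equity=110, Cash=-20, Bonds=-75, Hedged=-75, Value=-40
Best worst-case = 110 → Equity.
Row averages: Balanced=70, Equity=175, Cash=68.75, Bonds=105, Hedged=78.75, Value=60
Highest average = 175 → Equity.

maximin → Equity; laplace → Equity (agree)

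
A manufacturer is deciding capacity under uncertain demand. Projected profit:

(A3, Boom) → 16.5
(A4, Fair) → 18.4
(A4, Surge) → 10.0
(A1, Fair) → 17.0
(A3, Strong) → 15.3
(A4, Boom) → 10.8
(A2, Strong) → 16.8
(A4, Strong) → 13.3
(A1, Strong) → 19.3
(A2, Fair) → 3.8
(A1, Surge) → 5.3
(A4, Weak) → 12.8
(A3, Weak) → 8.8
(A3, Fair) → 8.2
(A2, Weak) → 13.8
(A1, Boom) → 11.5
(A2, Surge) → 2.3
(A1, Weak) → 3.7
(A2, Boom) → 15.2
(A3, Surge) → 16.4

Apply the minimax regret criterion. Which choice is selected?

A4

Column bests: Weak=13.8, Fair=18.4, Strong=19.3, Boom=16.5, Surge=16.4.
A1 regrets: 10.1, 1.4, 0.0, 5.0, 11.1 → max 11.1
A2 regrets: 0.0, 14.6, 2.5, 1.3, 14.1 → max 14.6
A3 regrets: 5.0, 10.2, 4.0, 0.0, 0.0 → max 10.2
A4 regrets: 1.0, 0.0, 6.0, 5.7, 6.4 → max 6.4
Smallest max regret = 6.4 → A4.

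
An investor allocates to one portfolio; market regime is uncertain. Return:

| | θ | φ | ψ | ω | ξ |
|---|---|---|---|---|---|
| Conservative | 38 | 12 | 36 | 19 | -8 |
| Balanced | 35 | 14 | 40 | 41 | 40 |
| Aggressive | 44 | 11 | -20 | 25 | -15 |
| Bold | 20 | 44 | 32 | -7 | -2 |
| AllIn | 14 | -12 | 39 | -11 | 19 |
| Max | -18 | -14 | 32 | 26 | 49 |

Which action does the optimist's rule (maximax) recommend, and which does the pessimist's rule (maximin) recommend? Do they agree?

Row maxima: Conservative=38, Balanced=41, Aggressive=44, Bold=44, AllIn=39, Max=49
Best best-case = 49 → Max.
Row minima: Conservative=-8, Balanced=14, Aggressive=-20, Bold=-7, AllIn=-12, Max=-18
Best worst-case = 14 → Balanced.

maximax → Max; maximin → Balanced (disagree)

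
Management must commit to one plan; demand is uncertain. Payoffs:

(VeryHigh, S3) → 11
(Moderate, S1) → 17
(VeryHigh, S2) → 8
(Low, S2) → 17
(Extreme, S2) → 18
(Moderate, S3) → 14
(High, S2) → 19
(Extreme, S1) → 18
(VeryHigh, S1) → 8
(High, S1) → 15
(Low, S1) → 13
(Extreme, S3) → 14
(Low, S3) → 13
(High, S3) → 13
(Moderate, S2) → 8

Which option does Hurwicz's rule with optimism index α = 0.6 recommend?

Low: 0.6·17 + 0.4·13 = 15.4
Moderate: 0.6·17 + 0.4·8 = 13.4
High: 0.6·19 + 0.4·13 = 16.6
VeryHigh: 0.6·11 + 0.4·8 = 9.8
Extreme: 0.6·18 + 0.4·14 = 16.4
Highest Hurwicz score = 16.6 → High.

High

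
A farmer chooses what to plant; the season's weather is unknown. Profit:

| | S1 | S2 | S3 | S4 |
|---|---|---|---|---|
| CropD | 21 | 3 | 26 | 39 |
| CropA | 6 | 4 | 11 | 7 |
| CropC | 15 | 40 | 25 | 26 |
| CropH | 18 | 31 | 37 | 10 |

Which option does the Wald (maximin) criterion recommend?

CropC

Row minima: CropD=3, CropA=4, CropC=15, CropH=10
Best worst-case = 15 → CropC.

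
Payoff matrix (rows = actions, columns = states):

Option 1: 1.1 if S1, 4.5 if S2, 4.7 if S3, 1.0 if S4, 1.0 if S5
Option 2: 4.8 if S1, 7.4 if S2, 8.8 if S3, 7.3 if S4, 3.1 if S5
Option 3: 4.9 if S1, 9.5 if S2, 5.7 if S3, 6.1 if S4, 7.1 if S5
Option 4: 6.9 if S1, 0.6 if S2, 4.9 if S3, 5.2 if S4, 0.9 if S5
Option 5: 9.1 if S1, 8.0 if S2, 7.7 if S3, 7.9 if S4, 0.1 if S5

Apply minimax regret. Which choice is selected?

Option 3

Column bests: S1=9.1, S2=9.5, S3=8.8, S4=7.9, S5=7.1.
Option 1 regrets: 8.0, 5.0, 4.1, 6.9, 6.1 → max 8.0
Option 2 regrets: 4.3, 2.1, 0.0, 0.6, 4.0 → max 4.3
Option 3 regrets: 4.2, 0.0, 3.1, 1.8, 0.0 → max 4.2
Option 4 regrets: 2.2, 8.9, 3.9, 2.7, 6.2 → max 8.9
Option 5 regrets: 0.0, 1.5, 1.1, 0.0, 7.0 → max 7.0
Smallest max regret = 4.2 → Option 3.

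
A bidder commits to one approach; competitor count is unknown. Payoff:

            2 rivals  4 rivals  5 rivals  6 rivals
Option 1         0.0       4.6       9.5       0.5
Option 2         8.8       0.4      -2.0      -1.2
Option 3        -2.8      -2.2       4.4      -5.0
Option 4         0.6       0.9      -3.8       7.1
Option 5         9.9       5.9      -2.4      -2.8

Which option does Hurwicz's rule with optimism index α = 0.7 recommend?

Option 1: 0.7·9.5 + 0.3·0.0 = 6.65
Option 2: 0.7·8.8 + 0.3·(-2.0) = 5.56
Option 3: 0.7·4.4 + 0.3·(-5.0) = 1.58
Option 4: 0.7·7.1 + 0.3·(-3.8) = 3.83
Option 5: 0.7·9.9 + 0.3·(-2.8) = 6.09
Highest Hurwicz score = 6.65 → Option 1.

Option 1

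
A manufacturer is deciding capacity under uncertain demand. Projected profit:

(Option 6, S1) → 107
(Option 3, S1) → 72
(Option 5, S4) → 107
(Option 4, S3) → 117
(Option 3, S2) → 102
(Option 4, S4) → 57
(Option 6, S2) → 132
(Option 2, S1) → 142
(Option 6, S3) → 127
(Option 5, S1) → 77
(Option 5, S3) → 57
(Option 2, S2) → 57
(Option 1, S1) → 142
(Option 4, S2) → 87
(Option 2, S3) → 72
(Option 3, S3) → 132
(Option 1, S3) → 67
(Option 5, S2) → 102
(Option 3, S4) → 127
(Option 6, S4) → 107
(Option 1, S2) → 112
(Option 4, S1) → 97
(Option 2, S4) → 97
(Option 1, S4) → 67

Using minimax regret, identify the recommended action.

Column bests: S1=142, S2=132, S3=132, S4=127.
Option 1 regrets: 0, 20, 65, 60 → max 65
Option 2 regrets: 0, 75, 60, 30 → max 75
Option 3 regrets: 70, 30, 0, 0 → max 70
Option 4 regrets: 45, 45, 15, 70 → max 70
Option 5 regrets: 65, 30, 75, 20 → max 75
Option 6 regrets: 35, 0, 5, 20 → max 35
Smallest max regret = 35 → Option 6.

Option 6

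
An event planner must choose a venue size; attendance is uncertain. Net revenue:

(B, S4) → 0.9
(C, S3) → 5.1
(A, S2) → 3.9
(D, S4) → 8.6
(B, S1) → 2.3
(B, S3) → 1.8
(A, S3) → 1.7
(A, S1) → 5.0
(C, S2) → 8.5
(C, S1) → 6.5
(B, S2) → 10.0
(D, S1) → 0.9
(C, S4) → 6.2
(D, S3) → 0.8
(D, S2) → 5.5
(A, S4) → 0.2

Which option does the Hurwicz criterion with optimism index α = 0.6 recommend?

C

A: 0.6·5.0 + 0.4·0.2 = 3.08
B: 0.6·10.0 + 0.4·0.9 = 6.36
C: 0.6·8.5 + 0.4·5.1 = 7.14
D: 0.6·8.6 + 0.4·0.8 = 5.48
Highest Hurwicz score = 7.14 → C.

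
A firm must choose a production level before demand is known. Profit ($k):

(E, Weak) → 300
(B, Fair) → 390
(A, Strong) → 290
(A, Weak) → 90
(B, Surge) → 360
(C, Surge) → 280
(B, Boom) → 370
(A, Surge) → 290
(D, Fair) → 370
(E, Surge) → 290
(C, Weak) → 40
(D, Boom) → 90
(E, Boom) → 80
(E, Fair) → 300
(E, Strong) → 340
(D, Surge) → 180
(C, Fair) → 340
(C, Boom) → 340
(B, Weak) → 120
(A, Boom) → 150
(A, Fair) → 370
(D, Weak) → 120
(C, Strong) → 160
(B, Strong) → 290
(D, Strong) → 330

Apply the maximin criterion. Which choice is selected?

B

Row minima: A=90, B=120, C=40, D=90, E=80
Best worst-case = 120 → B.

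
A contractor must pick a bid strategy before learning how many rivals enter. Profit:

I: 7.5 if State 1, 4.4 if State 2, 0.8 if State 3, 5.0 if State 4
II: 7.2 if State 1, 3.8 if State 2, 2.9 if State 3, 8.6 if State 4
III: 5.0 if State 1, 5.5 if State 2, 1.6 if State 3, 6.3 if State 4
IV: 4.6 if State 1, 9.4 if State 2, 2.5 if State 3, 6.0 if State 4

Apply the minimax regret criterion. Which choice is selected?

Column bests: State 1=7.5, State 2=9.4, State 3=2.9, State 4=8.6.
I regrets: 0.0, 5.0, 2.1, 3.6 → max 5.0
II regrets: 0.3, 5.6, 0.0, 0.0 → max 5.6
III regrets: 2.5, 3.9, 1.3, 2.3 → max 3.9
IV regrets: 2.9, 0.0, 0.4, 2.6 → max 2.9
Smallest max regret = 2.9 → IV.

IV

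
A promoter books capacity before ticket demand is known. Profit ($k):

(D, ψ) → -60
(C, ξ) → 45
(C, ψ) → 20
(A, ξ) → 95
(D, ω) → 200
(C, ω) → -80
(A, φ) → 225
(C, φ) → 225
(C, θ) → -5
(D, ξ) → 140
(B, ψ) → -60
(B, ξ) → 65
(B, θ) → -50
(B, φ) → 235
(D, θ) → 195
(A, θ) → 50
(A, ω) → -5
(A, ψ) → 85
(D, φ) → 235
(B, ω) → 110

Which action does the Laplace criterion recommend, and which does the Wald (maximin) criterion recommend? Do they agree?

Row averages: A=90, B=60, C=41, D=142
Highest average = 142 → D.
Row minima: A=-5, B=-60, C=-80, D=-60
Best worst-case = -5 → A.

laplace → D; maximin → A (disagree)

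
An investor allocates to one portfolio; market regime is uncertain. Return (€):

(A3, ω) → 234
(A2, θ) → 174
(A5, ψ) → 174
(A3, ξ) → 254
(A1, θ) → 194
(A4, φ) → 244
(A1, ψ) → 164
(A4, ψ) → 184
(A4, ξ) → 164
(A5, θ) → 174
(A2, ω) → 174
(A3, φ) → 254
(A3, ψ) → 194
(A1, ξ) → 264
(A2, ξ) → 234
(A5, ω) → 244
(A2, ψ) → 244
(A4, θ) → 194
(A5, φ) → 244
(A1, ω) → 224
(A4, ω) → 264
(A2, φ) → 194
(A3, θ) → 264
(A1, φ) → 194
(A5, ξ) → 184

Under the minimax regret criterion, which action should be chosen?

A3

Column bests: θ=264, φ=254, ψ=244, ω=264, ξ=264.
A1 regrets: 70, 60, 80, 40, 0 → max 80
A2 regrets: 90, 60, 0, 90, 30 → max 90
A3 regrets: 0, 0, 50, 30, 10 → max 50
A4 regrets: 70, 10, 60, 0, 100 → max 100
A5 regrets: 90, 10, 70, 20, 80 → max 90
Smallest max regret = 50 → A3.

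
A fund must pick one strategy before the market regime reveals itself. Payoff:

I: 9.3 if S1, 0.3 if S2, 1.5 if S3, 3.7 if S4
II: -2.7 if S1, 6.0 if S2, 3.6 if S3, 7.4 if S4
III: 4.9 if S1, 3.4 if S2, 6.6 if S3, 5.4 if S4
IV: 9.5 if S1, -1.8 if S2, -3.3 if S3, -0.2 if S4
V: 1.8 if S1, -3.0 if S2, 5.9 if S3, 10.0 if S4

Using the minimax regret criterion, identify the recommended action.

III

Column bests: S1=9.5, S2=6.0, S3=6.6, S4=10.0.
I regrets: 0.2, 5.7, 5.1, 6.3 → max 6.3
II regrets: 12.2, 0.0, 3.0, 2.6 → max 12.2
III regrets: 4.6, 2.6, 0.0, 4.6 → max 4.6
IV regrets: 0.0, 7.8, 9.9, 10.2 → max 10.2
V regrets: 7.7, 9.0, 0.7, 0.0 → max 9.0
Smallest max regret = 4.6 → III.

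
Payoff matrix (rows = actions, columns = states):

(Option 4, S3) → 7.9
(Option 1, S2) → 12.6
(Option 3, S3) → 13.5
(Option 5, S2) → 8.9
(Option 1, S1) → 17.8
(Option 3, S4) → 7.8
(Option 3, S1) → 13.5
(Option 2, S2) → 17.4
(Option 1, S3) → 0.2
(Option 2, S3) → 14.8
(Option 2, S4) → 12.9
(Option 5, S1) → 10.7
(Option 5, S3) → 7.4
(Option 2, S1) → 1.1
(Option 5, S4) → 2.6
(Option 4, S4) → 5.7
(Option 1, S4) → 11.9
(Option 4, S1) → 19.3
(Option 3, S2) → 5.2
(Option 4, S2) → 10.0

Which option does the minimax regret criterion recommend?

Option 4

Column bests: S1=19.3, S2=17.4, S3=14.8, S4=12.9.
Option 1 regrets: 1.5, 4.8, 14.6, 1.0 → max 14.6
Option 2 regrets: 18.2, 0.0, 0.0, 0.0 → max 18.2
Option 3 regrets: 5.8, 12.2, 1.3, 5.1 → max 12.2
Option 4 regrets: 0.0, 7.4, 6.9, 7.2 → max 7.4
Option 5 regrets: 8.6, 8.5, 7.4, 10.3 → max 10.3
Smallest max regret = 7.4 → Option 4.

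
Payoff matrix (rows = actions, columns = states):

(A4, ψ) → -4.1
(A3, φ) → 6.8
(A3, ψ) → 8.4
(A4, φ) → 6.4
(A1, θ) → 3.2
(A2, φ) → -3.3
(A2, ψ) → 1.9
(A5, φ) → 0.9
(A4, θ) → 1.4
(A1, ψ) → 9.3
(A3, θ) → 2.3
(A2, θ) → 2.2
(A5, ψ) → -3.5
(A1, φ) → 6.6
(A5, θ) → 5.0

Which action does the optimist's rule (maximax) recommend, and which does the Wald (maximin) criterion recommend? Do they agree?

Row maxima: A1=9.3, A2=2.2, A3=8.4, A4=6.4, A5=5.0
Best best-case = 9.3 → A1.
Row minima: A1=3.2, A2=-3.3, A3=2.3, A4=-4.1, A5=-3.5
Best worst-case = 3.2 → A1.

maximax → A1; maximin → A1 (agree)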